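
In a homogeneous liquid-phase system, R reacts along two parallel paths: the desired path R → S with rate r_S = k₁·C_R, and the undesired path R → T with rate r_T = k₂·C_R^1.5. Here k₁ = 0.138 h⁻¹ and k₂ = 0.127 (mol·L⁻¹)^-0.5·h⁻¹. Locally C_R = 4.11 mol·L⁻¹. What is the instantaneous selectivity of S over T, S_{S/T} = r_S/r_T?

S_{S/T} = r_S/r_T = (k₁·C_R)/(k₂·C_R^1.5) = (k₁/k₂)·C_R^-0.5.
= (0.138×4.110) / (0.127×4.110^1.5) = 0.5672/1.058 = 0.536.
The undesired path is higher order in R, so low C_R (CSTR or dilute feed) favours S.

0.536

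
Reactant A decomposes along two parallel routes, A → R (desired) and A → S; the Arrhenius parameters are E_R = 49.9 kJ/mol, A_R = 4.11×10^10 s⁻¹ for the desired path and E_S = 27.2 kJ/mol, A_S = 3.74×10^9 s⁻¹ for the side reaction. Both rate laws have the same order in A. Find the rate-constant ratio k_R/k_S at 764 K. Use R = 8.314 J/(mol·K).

0.308

k_R/k_S = (A_R/A_S)·exp[−(E_R−E_S)/(RT)] = (A_R/A_S)·exp[(E_S−E_R)/(RT)].
(E_S−E_R)/(RT) = (27.2−49.9)×10³/(8.314×764) = -22700/6352 = -3.574.
k_R/k_S = (4.11×10^10/3.74×10^9)·exp(-3.574) = 10.99 × 0.02805 = 0.308.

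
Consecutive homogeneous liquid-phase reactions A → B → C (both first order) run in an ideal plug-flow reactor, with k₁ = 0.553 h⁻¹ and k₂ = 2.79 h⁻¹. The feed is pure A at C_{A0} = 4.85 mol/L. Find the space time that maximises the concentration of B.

Setting dC_B/dτ = 0 gives τ_opt = ln(k₂/k₁)/(k₂−k₁).
= ln(2.79/0.553)/(2.79−0.553) = ln(5.045)/2.237 = 1.618/2.237 = 0.723 h.

0.723 h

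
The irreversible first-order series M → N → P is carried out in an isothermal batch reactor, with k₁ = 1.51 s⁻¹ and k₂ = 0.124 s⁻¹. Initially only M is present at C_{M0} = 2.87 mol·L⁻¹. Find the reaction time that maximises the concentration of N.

The intermediate peaks when r₁ = r₂, i.e. k₁e^(−k₁t) = k₂e^(−k₂t), giving t_opt = ln(k₂/k₁)/(k₂−k₁).
= ln(0.124/1.51)/(0.124−1.51) = ln(0.08212)/-1.386 = -2.500/-1.386 = 1.80 s.

1.80 s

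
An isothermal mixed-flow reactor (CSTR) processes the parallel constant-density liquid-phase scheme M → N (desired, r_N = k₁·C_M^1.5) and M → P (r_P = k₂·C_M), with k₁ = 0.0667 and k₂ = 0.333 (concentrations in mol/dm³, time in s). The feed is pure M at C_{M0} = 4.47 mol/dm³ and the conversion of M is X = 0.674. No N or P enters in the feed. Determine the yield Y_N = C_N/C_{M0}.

Exit C_M = C_{M0}(1−X) = 4.47×0.326 = 1.457 mol/dm³.
Rates in a CSTR are evaluated at the outlet concentration: r_N = 0.0667×1.457^1.5 = 0.1173, r_P = 0.333×1.457 = 0.4853.
Fraction of consumed M going to N: r_N/(r_N+r_P) = 0.1947.
C_N = 0.1947·C_{M0}·X = 0.1947×4.47×0.674 = 0.587 mol/dm³; Y_N = C_N/C_{M0} = 0.131.

0.131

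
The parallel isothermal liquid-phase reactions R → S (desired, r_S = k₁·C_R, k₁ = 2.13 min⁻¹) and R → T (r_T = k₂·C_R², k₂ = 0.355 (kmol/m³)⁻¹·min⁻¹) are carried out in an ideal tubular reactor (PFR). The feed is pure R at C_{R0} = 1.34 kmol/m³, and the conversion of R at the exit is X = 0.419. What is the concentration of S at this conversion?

0.477 kmol/m³

C_R = C_{R0}(1−X) = 0.7785 kmol/m³.
Along a PFR/batch, dC_S/dC_R = −r_S/(r_S+r_T) = −k₁/(k₁+k₂·C_R).
Integrating from C_{R0} to C_R: C_S = (2.13/0.355)·ln[(2.13+0.355·1.34)/(2.13+0.355·0.779)] = 6.000·ln(2.606/2.406) = 0.4775 kmol/m³.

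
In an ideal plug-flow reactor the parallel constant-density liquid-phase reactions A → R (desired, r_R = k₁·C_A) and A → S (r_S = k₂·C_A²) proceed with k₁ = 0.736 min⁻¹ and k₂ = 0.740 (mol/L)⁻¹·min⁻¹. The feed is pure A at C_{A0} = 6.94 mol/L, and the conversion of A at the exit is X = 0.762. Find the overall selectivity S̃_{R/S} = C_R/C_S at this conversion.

0.260

C_A = C_{A0}(1−X) = 1.652 mol/L.
Along a PFR/batch, dC_R/dC_A = −r_R/(r_R+r_S) = −k₁/(k₁+k₂·C_A).
Integrating from C_{A0} to C_A: C_R = (0.736/0.740)·ln[(0.736+0.740·6.94)/(0.736+0.740·1.65)] = 0.9946·ln(5.872/1.958) = 1.092 mol/L.
C_S = (C_{A0}−C_A)−C_R = 4.196 mol/L; S̃_{R/S} = 1.092/4.196 = 0.260.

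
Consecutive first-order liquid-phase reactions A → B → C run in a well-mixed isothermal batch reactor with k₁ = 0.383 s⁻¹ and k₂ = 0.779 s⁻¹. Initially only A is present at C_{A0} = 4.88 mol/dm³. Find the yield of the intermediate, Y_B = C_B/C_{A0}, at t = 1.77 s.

Solving the coupled first-order balances gives C_B(t) = [k₁/(k₂−k₁)]·C_{A0}·(e^(−k₁t) − e^(−k₂t)).
e^(−k₁t) = e^(−0.383×1.77) = e^(−0.6779) = 0.5077; e^(−k₂t) = e^(−1.379) = 0.2519.
C_B = 0.383×4.88/(0.779−0.383) × (0.5077−0.2519) = 4.720×0.2558 = 1.207 mol/dm³.
Y_B = C_B/C_{A0} = 1.207/4.88 = 0.247.

0.247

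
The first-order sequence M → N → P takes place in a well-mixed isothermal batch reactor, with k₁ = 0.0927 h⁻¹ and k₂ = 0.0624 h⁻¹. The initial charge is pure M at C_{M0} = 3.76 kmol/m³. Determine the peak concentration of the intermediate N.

At the optimum, C_{N,max}/C_{M0} = (k₁/k₂)^[k₂/(k₂−k₁)].
= (0.0927/0.0624)^(0.0624/(0.0624−0.0927)) = (1.486)^(-2.059) = 0.4426.
C_{N,max} = 0.4426×3.76 = 1.66 kmol/m³.

1.66 kmol/m³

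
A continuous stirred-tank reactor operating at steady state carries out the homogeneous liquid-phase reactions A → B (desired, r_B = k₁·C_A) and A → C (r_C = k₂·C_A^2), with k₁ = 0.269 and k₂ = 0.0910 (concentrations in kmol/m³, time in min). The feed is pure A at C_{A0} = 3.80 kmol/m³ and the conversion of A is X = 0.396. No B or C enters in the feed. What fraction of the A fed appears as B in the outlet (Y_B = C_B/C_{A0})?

0.223

Exit C_A = C_{A0}(1−X) = 3.80×0.604 = 2.295 kmol/m³.
A CSTR operates uniformly at the exit composition, giving r_B = 0.6174 and r_C = 0.4794 (each k·C_A^n at C_A = 2.295).
Fraction of consumed A going to B: r_B/(r_B+r_C) = 0.5629.
C_B = 0.5629·C_{A0}·X = 0.5629×3.80×0.396 = 0.847 kmol/m³; Y_B = C_B/C_{A0} = 0.223.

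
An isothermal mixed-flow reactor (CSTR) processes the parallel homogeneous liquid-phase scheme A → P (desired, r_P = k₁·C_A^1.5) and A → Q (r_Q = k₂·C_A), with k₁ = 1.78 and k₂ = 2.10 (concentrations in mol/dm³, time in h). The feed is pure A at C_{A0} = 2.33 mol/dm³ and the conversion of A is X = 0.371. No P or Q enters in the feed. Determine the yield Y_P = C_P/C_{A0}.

0.188

Exit C_A = C_{A0}(1−X) = 2.33×0.629 = 1.466 mol/dm³.
A CSTR operates uniformly at the exit composition, giving r_P = 3.158 and r_Q = 3.078 (each k·C_A^n at C_A = 1.466).
Fraction of consumed A going to P: r_P/(r_P+r_Q) = 0.5064.
C_P = 0.5064·C_{A0}·X = 0.5064×2.33×0.371 = 0.438 mol/dm³; Y_P = C_P/C_{A0} = 0.188.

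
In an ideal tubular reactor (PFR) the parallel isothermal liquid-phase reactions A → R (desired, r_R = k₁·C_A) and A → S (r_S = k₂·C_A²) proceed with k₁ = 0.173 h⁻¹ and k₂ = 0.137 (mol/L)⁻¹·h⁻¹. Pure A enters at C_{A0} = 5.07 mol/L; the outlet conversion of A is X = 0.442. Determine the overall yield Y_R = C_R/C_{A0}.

C_A = C_{A0}(1−X) = 2.829 mol/L.
Along a PFR/batch, dC_R/dC_A = −r_R/(r_R+r_S) = −k₁/(k₁+k₂·C_A).
Integrating from C_{A0} to C_A: C_R = (0.173/0.137)·ln[(0.173+0.137·5.07)/(0.173+0.137·2.83)] = 1.263·ln(0.8676/0.5606) = 0.5515 mol/L.
Y_R = C_R/C_{A0} = 0.5515/5.07 = 0.109.

0.109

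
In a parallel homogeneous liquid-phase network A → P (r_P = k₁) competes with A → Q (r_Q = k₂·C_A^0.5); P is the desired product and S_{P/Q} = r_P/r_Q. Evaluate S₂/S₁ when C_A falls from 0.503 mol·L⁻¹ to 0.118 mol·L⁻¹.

S_{P/Q} = (k₁/k₂)·C_A^-0.5, so S₂/S₁ = (C_{A,2}/C_{A,1})^-0.5.
= (0.118/0.503)^(-0.5) = (0.2346)^(-0.5) = 2.06.

2.06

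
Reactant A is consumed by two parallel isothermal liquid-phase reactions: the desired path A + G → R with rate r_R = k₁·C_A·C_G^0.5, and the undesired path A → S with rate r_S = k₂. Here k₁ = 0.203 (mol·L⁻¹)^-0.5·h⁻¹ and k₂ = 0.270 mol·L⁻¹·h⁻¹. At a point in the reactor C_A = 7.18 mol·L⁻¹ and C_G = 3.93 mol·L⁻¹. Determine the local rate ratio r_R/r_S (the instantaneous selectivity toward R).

10.7

S_{R/S} = r_R/r_S = (k₁·C_A·C_G^0.5)/(k₂) = (k₁/k₂)·C_A·C_G^0.5.
= (0.203×7.180×3.930^0.5) / (0.270) = 2.889/0.2700 = 10.7.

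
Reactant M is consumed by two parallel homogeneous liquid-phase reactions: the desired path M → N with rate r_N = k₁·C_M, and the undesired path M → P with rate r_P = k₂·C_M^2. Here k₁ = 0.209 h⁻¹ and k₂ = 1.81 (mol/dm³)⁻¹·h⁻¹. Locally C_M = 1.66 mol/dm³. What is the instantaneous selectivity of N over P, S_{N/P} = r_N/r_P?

S_{N/P} = r_N/r_P = (k₁·C_M)/(k₂·C_M^2) = (k₁/k₂)·C_M⁻¹.
= (0.209×1.660) / (1.81×1.660^2) = 0.3469/4.988 = 0.0696.

0.0696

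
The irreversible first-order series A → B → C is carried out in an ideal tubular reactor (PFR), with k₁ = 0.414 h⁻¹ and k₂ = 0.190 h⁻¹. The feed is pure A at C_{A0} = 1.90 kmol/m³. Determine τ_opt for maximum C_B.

3.48 h

Setting dC_B/dτ = 0 gives τ_opt = ln(k₂/k₁)/(k₂−k₁).
= ln(0.190/0.414)/(0.190−0.414) = ln(0.4589)/-0.2240 = -0.7788/-0.2240 = 3.48 h.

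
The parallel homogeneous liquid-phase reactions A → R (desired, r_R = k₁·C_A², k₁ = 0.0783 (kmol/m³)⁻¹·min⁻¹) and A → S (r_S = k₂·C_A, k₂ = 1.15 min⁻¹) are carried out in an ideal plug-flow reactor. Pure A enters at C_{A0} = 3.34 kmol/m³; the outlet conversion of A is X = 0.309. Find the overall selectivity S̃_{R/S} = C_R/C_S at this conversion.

0.192

C_A = C_{A0}(1−X) = 2.308 kmol/m³.
Along a PFR/batch, dC_S/dC_A = −r_S/(r_R+r_S) = −k₂/(k₂+k₁·C_A).
Integrating from C_{A0} to C_A: C_S = (1.15/0.0783)·ln[(1.15+0.0783·3.34)/(1.15+0.0783·2.31)] = 14.69·ln(1.412/1.331) = 0.8659 kmol/m³.
Then C_R = (C_{A0}−C_A) − C_S = 1.032 − 0.8659 = 0.1662 kmol/m³.
S̃_{R/S} = C_R/C_S = 0.1662/0.8659 = 0.192.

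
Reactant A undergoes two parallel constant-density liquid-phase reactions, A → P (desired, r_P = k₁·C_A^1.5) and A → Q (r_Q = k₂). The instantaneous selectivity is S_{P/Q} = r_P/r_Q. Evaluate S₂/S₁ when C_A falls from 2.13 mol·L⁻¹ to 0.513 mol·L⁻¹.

S_{P/Q} = (k₁/k₂)·C_A^1.5, so S₂/S₁ = (C_{A,2}/C_{A,1})^1.5.
= (0.513/2.13)^1.5 = (0.2408)^1.5 = 0.118.

0.118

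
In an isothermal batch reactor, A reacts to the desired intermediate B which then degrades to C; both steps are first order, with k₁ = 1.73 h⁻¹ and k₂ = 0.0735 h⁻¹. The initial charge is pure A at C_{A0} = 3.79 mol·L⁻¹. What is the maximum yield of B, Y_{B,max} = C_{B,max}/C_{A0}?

0.869

At the optimum, C_{B,max}/C_{A0} = (k₁/k₂)^[k₂/(k₂−k₁)].
= (1.73/0.0735)^(0.0735/(0.0735−1.73)) = (23.54)^(-0.04437) = 0.8692.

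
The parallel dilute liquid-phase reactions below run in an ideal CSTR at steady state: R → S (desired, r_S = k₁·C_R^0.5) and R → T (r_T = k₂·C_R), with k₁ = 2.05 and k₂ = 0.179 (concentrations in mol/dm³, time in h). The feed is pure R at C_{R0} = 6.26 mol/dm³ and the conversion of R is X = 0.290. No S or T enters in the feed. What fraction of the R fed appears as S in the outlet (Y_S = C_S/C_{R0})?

0.245

Exit C_R = C_{R0}(1−X) = 6.26×0.710 = 4.445 mol/dm³.
In a CSTR the entire volume is at exit conditions, so r_S = 2.05×4.445^0.5 = 4.322 and r_T = 0.179×4.445 = 0.7956.
Fraction of consumed R going to S: r_S/(r_S+r_T) = 0.8445.
C_S = 0.8445·C_{R0}·X = 0.8445×6.26×0.290 = 1.53 mol/dm³; Y_S = C_S/C_{R0} = 0.245.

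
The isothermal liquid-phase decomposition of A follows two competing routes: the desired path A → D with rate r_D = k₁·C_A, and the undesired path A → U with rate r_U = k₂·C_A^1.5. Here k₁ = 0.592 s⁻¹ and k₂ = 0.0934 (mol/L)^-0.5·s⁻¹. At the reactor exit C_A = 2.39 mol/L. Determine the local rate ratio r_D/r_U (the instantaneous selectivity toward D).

S_{D/U} = r_D/r_U = (k₁·C_A)/(k₂·C_A^1.5) = (k₁/k₂)·C_A^-0.5.
= (0.592×2.390) / (0.0934×2.390^1.5) = 1.415/0.3451 = 4.10.

4.10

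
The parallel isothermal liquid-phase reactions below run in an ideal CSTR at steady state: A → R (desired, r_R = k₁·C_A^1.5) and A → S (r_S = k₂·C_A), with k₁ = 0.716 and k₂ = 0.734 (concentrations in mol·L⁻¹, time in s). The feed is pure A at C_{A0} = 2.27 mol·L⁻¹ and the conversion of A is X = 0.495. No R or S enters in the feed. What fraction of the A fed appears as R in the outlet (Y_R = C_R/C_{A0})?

Exit C_A = C_{A0}(1−X) = 2.27×0.505 = 1.146 mol·L⁻¹.
In a CSTR the entire volume is at exit conditions, so r_R = 0.716×1.146^1.5 = 0.8788 and r_S = 0.734×1.146 = 0.8414.
Fraction of consumed A going to R: r_R/(r_R+r_S) = 0.5109.
C_R = 0.5109·C_{A0}·X = 0.5109×2.27×0.495 = 0.574 mol·L⁻¹; Y_R = C_R/C_{A0} = 0.253.

0.253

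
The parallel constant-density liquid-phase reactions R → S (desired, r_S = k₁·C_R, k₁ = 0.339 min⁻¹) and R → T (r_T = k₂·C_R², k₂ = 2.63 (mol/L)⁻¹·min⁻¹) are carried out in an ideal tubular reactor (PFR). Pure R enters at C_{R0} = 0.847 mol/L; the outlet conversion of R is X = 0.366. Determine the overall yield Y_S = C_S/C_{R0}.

0.0582

C_R = C_{R0}(1−X) = 0.5370 mol/L.
Along a PFR/batch, dC_S/dC_R = −r_S/(r_S+r_T) = −k₁/(k₁+k₂·C_R).
Integrating from C_{R0} to C_R: C_S = (0.339/2.63)·ln[(0.339+2.63·0.847)/(0.339+2.63·0.537)] = 0.1289·ln(2.567/1.751) = 0.04927 mol/L.
Y_S = C_S/C_{R0} = 0.04927/0.847 = 0.0582.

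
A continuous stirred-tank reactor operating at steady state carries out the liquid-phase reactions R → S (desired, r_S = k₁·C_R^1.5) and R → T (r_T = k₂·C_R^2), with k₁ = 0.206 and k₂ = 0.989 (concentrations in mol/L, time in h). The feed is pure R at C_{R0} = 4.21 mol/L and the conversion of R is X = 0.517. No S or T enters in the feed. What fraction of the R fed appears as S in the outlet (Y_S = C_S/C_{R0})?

0.0659

Exit C_R = C_{R0}(1−X) = 4.21×0.483 = 2.033 mol/L.
Rates in a CSTR are evaluated at the outlet concentration: r_S = 0.206×2.033^1.5 = 0.5973, r_T = 0.989×2.033^2 = 4.089.
Fraction of consumed R going to S: r_S/(r_S+r_T) = 0.1275.
C_S = 0.1275·C_{R0}·X = 0.1275×4.21×0.517 = 0.277 mol/L; Y_S = C_S/C_{R0} = 0.0659.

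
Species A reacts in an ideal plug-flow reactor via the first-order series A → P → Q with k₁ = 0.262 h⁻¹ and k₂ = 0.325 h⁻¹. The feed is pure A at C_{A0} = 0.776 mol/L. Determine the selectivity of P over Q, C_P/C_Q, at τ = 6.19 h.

0.494

The intermediate concentration in a first-order A→B→C sequence is C_P = k₁C_{A0}(e^(−k₁τ) − e^(−k₂τ))/(k₂−k₁).
e^(−k₁τ) = e^(−0.262×6.19) = e^(−1.622) = 0.1975; e^(−k₂τ) = e^(−2.012) = 0.1338.
C_P = 0.262×0.776/(0.325−0.262) × (0.1975−0.1338) = 3.227×0.06379 = 0.2059 mol/L.
C_A = C_{A0}e^(−k₁τ) = 0.1533 mol/L, so C_Q = C_{A0}−C_A−C_P = 0.4168 mol/L; C_P/C_Q = 0.494.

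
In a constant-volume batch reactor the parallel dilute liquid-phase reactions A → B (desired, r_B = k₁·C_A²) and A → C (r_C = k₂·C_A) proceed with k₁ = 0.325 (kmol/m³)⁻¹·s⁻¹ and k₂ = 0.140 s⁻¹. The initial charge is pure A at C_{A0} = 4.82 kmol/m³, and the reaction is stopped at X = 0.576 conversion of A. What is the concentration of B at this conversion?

C_A = C_{A0}(1−X) = 2.044 kmol/m³.
Along a PFR/batch, dC_C/dC_A = −r_C/(r_B+r_C) = −k₂/(k₂+k₁·C_A).
Integrating from C_{A0} to C_A: C_C = (0.140/0.325)·ln[(0.140+0.325·4.82)/(0.140+0.325·2.04)] = 0.4308·ln(1.707/0.8042) = 0.3241 kmol/m³.
Then C_B = (C_{A0}−C_A) − C_C = 2.776 − 0.3241 = 2.452 kmol/m³.

2.45 kmol/m³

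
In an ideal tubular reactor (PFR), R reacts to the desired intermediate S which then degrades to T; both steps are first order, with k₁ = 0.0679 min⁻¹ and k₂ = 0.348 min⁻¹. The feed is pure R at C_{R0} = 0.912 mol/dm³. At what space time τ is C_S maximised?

5.83 min

Setting dC_S/dτ = 0 gives τ_opt = ln(k₂/k₁)/(k₂−k₁).
= ln(0.348/0.0679)/(0.348−0.0679) = ln(5.125)/0.2801 = 1.634/0.2801 = 5.83 min.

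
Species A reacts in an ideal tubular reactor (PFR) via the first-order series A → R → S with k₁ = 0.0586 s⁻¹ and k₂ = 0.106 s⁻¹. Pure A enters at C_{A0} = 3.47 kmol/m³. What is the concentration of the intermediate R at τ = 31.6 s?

0.523 kmol/m³

For first-order series with pure A initially, C_R(τ) = k₁C_{A0}/(k₂−k₁)·(e^(−k₁τ) − e^(−k₂τ)).
e^(−k₁τ) = e^(−0.0586×31.6) = e^(−1.852) = 0.1570; e^(−k₂τ) = e^(−3.350) = 0.03510.
C_R = 0.0586×3.47/(0.106−0.0586) × (0.1570−0.03510) = 4.290×0.1219 = 0.5228 kmol/m³.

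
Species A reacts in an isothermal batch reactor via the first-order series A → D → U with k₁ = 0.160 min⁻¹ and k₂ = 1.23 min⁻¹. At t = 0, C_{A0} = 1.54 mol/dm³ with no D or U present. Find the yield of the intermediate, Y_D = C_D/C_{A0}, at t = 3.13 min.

0.0874

The intermediate concentration in a first-order A→B→C sequence is C_D = k₁C_{A0}(e^(−k₁t) − e^(−k₂t))/(k₂−k₁).
e^(−k₁t) = e^(−0.160×3.13) = e^(−0.5008) = 0.6060; e^(−k₂t) = e^(−3.850) = 0.02128.
C_D = 0.160×1.54/(1.23−0.160) × (0.6060−0.02128) = 0.2303×0.5848 = 0.1347 mol/dm³.
Y_D = C_D/C_{A0} = 0.1347/1.54 = 0.0874.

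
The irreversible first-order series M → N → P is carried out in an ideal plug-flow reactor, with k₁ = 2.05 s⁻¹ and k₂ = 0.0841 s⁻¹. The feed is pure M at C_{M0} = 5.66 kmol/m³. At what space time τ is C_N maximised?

1.62 s

The intermediate peaks when r₁ = r₂, i.e. k₁e^(−k₁τ) = k₂e^(−k₂τ), giving τ_opt = ln(k₂/k₁)/(k₂−k₁).
= ln(0.0841/2.05)/(0.0841−2.05) = ln(0.04102)/-1.966 = -3.194/-1.966 = 1.62 s.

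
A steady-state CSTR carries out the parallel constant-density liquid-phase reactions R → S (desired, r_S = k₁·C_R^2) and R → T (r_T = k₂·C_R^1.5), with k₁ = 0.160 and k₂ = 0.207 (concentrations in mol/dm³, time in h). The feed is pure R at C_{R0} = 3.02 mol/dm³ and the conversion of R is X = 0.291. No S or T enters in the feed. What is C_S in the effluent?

0.466 mol/dm³

Exit C_R = C_{R0}(1−X) = 3.02×0.709 = 2.141 mol/dm³.
Rates in a CSTR are evaluated at the outlet concentration: r_S = 0.160×2.141^2 = 0.7335, r_T = 0.207×2.141^1.5 = 0.6486.
Fraction of consumed R going to S: r_S/(r_S+r_T) = 0.5307.
C_S = 0.5307·C_{R0}·X = 0.5307×3.02×0.291 = 0.466 mol/dm³.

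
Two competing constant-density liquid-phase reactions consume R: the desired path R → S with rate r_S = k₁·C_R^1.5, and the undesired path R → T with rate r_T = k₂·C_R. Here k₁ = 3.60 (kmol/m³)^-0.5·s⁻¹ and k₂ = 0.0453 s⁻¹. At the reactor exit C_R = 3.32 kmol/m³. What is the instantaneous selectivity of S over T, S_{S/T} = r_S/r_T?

S_{S/T} = r_S/r_T = (k₁·C_R^1.5)/(k₂·C_R) = (k₁/k₂)·C_R^0.5.
= (3.60×3.320^1.5) / (0.0453×3.320) = 21.78/0.1504 = 145.
Since the desired path is higher order in R, keeping C_R high (PFR or concentrated feed) favours S.

145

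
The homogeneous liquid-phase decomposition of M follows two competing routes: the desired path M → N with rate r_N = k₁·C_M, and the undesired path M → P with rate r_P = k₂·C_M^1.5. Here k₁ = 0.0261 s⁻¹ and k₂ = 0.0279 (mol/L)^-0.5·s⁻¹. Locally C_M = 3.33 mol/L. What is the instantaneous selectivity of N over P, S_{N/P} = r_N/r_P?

0.513

S_{N/P} = r_N/r_P = (k₁·C_M)/(k₂·C_M^1.5) = (k₁/k₂)·C_M^-0.5.
= (0.0261×3.330) / (0.0279×3.330^1.5) = 0.08691/0.1695 = 0.513.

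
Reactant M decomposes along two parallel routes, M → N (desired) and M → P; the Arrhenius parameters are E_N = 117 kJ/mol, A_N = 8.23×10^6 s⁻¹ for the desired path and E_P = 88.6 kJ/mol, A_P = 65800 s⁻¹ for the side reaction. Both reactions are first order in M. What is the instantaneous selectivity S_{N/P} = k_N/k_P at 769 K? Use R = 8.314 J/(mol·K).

1.47

Since both paths have the same order in M, the concentration cancels and S_{N/P} = k_N/k_P = (A_N/A_P)·exp[(E_P−E_N)/(RT)].
(E_P−E_N)/(RT) = (88.6−117)×10³/(8.314×769) = -28400/6393 = -4.442.
k_N/k_P = (8.23×10^6/65800)·exp(-4.442) = 125.1 × 0.01177 = 1.47.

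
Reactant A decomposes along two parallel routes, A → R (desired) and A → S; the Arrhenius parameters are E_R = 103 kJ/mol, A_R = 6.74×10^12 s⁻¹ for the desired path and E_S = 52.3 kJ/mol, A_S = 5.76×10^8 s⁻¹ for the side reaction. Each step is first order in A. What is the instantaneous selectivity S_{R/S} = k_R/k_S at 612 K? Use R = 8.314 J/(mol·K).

Since both paths have the same order in A, the concentration cancels and S_{R/S} = k_R/k_S = (A_R/A_S)·exp[(E_S−E_R)/(RT)].
(E_S−E_R)/(RT) = (52.3−103)×10³/(8.314×612) = -50700/5088 = -9.964.
k_R/k_S = (6.74×10^12/5.76×10^8)·exp(-9.964) = 11701 × 4.705×10^-5 = 0.551.

0.551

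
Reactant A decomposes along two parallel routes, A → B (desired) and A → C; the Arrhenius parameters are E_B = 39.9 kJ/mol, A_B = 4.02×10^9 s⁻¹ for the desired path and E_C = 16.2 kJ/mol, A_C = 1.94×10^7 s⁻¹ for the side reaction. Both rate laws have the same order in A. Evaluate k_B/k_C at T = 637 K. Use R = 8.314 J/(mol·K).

2.36

k_B/k_C = (A_B/A_C)·exp[−(E_B−E_C)/(RT)] = (A_B/A_C)·exp[(E_C−E_B)/(RT)].
(E_C−E_B)/(RT) = (16.2−39.9)×10³/(8.314×637) = -23700/5296 = -4.475.
k_B/k_C = (4.02×10^9/1.94×10^7)·exp(-4.475) = 207.2 × 0.01139 = 2.36.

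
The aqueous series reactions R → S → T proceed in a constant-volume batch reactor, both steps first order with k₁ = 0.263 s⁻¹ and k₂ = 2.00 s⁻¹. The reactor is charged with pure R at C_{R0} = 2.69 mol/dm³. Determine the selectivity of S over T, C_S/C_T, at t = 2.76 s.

0.164

Solving the coupled first-order balances gives C_S(t) = [k₁/(k₂−k₁)]·C_{R0}·(e^(−k₁t) − e^(−k₂t)).
e^(−k₁t) = e^(−0.263×2.76) = e^(−0.7259) = 0.4839; e^(−k₂t) = e^(−5.520) = 0.004006.
C_S = 0.263×2.69/(2.00−0.263) × (0.4839−0.004006) = 0.4073×0.4799 = 0.1955 mol/dm³.
C_R = C_{R0}e^(−k₁t) = 1.302 mol/dm³, so C_T = C_{R0}−C_R−C_S = 1.193 mol/dm³; C_S/C_T = 0.164.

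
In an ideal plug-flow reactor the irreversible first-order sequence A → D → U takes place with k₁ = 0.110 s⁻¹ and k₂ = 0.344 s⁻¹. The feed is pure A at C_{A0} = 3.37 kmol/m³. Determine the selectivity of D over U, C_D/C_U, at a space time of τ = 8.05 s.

0.389

Solving the coupled first-order balances gives C_D(τ) = [k₁/(k₂−k₁)]·C_{A0}·(e^(−k₁τ) − e^(−k₂τ)).
e^(−k₁τ) = e^(−0.110×8.05) = e^(−0.8855) = 0.4125; e^(−k₂τ) = e^(−2.769) = 0.06271.
C_D = 0.110×3.37/(0.344−0.110) × (0.4125−0.06271) = 1.584×0.3498 = 0.5541 kmol/m³.
C_A = C_{A0}e^(−k₁τ) = 1.390 kmol/m³, so C_U = C_{A0}−C_A−C_D = 1.426 kmol/m³; C_D/C_U = 0.389.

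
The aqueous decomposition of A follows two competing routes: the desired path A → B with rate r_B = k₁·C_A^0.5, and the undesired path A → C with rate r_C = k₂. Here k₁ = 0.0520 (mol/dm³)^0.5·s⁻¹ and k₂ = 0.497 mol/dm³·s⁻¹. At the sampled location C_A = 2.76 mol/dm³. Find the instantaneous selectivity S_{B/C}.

0.174

S_{B/C} = r_B/r_C = (k₁·C_A^0.5)/(k₂) = (k₁/k₂)·C_A^0.5.
= (0.0520×2.760^0.5) / (0.497) = 0.08639/0.4970 = 0.174.
Since the desired path is higher order in A, keeping C_A high (PFR or concentrated feed) favours B.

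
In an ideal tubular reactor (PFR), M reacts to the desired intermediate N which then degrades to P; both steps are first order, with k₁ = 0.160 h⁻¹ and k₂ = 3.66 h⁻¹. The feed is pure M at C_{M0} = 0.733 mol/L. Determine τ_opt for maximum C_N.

The intermediate peaks when r₁ = r₂, i.e. k₁e^(−k₁τ) = k₂e^(−k₂τ), giving τ_opt = ln(k₂/k₁)/(k₂−k₁).
= ln(3.66/0.160)/(3.66−0.160) = ln(22.88)/3.500 = 3.130/3.500 = 0.894 h.

0.894 h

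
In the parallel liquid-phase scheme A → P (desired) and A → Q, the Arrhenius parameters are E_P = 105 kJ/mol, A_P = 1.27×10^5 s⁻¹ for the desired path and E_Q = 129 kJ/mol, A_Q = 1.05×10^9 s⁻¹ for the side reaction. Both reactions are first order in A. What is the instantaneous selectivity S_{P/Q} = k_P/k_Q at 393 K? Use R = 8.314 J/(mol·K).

0.187

k_P/k_Q = (A_P/A_Q)·exp[−(E_P−E_Q)/(RT)] = (A_P/A_Q)·exp[(E_Q−E_P)/(RT)].
(E_Q−E_P)/(RT) = (129−105)×10³/(8.314×393) = 24000/3267 = 7.345.
k_P/k_Q = (1.27×10^5/1.05×10^9)·exp(7.345) = 1.210×10^-4 × 1549 = 0.187.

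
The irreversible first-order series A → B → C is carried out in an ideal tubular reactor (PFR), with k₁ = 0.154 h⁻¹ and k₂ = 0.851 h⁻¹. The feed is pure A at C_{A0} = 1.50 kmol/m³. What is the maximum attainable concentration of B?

0.186 kmol/m³

At the optimum, C_{B,max}/C_{A0} = (k₁/k₂)^[k₂/(k₂−k₁)].
= (0.154/0.851)^(0.851/(0.851−0.154)) = (0.1810)^(1.221) = 0.1240.
C_{B,max} = 0.1240×1.50 = 0.186 kmol/m³.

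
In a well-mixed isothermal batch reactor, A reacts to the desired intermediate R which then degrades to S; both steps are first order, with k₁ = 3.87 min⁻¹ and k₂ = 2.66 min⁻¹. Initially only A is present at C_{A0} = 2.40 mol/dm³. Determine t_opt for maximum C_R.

0.310 min

For first-order series the maximum of C_R occurs at t_opt = ln(k₂/k₁)/(k₂−k₁).
= ln(2.66/3.87)/(2.66−3.87) = ln(0.6873)/-1.210 = -0.3749/-1.210 = 0.310 min.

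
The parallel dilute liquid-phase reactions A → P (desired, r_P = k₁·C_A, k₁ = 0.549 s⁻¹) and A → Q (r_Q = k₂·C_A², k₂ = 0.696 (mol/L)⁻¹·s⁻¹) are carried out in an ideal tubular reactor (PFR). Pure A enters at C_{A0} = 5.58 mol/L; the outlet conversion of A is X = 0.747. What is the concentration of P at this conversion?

C_A = C_{A0}(1−X) = 1.412 mol/L.
Along a PFR/batch, dC_P/dC_A = −r_P/(r_P+r_Q) = −k₁/(k₁+k₂·C_A).
Integrating from C_{A0} to C_A: C_P = (0.549/0.696)·ln[(0.549+0.696·5.58)/(0.549+0.696·1.41)] = 0.7888·ln(4.433/1.532) = 0.8383 mol/L.

0.838 mol/L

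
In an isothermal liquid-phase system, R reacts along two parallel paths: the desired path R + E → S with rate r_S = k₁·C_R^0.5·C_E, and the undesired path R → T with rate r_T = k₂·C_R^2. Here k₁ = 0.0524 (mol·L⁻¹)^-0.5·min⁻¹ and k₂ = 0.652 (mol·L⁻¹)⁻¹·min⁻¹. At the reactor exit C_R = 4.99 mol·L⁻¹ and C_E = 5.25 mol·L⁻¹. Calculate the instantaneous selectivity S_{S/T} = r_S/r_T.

0.0379

S_{S/T} = r_S/r_T = (k₁·C_R^0.5·C_E)/(k₂·C_R^2) = (k₁/k₂)·C_R^-1.5·C_E.
= (0.0524×4.990^0.5×5.250) / (0.652×4.990^2) = 0.6145/16.23 = 0.0379.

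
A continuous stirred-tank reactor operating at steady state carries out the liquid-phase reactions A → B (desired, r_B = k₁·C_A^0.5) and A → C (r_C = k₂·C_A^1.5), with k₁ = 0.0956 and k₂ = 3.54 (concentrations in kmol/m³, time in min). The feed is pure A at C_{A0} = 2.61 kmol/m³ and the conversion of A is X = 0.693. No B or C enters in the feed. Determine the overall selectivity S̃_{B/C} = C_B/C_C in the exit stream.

Exit C_A = C_{A0}(1−X) = 2.61×0.307 = 0.8013 kmol/m³.
Rates in a CSTR are evaluated at the outlet concentration: r_B = 0.0956×0.8013^0.5 = 0.08558, r_C = 3.54×0.8013^1.5 = 2.539.
Overall selectivity = C_B/C_C = r_Bτ/(r_Cτ) = r_B/r_C = 0.0337.

0.0337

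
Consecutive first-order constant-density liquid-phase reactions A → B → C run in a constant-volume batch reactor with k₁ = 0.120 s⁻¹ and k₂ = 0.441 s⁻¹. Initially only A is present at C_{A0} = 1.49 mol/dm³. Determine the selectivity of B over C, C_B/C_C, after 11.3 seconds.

0.145

For first-order series with pure A initially, C_B(t) = k₁C_{A0}/(k₂−k₁)·(e^(−k₁t) − e^(−k₂t)).
e^(−k₁t) = e^(−0.120×11.3) = e^(−1.356) = 0.2577; e^(−k₂t) = e^(−4.983) = 0.006851.
C_B = 0.120×1.49/(0.441−0.120) × (0.2577−0.006851) = 0.5570×0.2508 = 0.1397 mol/dm³.
C_A = C_{A0}e^(−k₁t) = 0.3840 mol/dm³, so C_C = C_{A0}−C_A−C_B = 0.9663 mol/dm³; C_B/C_C = 0.145.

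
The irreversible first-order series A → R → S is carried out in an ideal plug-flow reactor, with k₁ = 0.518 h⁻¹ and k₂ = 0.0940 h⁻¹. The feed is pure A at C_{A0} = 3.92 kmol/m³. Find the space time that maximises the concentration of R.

The intermediate peaks when r₁ = r₂, i.e. k₁e^(−k₁τ) = k₂e^(−k₂τ), giving τ_opt = ln(k₂/k₁)/(k₂−k₁).
= ln(0.0940/0.518)/(0.0940−0.518) = ln(0.1815)/-0.4240 = -1.707/-0.4240 = 4.03 h.

4.03 h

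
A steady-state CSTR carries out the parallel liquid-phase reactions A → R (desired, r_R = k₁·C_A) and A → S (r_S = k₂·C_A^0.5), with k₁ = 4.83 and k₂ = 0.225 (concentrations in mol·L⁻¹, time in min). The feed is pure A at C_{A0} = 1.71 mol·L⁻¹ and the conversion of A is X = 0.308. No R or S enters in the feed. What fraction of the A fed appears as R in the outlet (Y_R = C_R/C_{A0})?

Exit C_A = C_{A0}(1−X) = 1.71×0.692 = 1.183 mol·L⁻¹.
Rates in a CSTR are evaluated at the outlet concentration: r_R = 4.83×1.183 = 5.715, r_S = 0.225×1.183^0.5 = 0.2448.
Fraction of consumed A going to R: r_R/(r_R+r_S) = 0.9589.
C_R = 0.9589·C_{A0}·X = 0.9589×1.71×0.308 = 0.505 mol·L⁻¹; Y_R = C_R/C_{A0} = 0.295.

0.295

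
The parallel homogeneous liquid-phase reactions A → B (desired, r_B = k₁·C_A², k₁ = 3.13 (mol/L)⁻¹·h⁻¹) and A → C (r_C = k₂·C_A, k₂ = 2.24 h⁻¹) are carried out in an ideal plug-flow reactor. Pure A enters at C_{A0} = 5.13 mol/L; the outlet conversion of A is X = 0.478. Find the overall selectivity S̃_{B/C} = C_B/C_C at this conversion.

5.30

C_A = C_{A0}(1−X) = 2.678 mol/L.
Along a PFR/batch, dC_C/dC_A = −r_C/(r_B+r_C) = −k₂/(k₂+k₁·C_A).
Integrating from C_{A0} to C_A: C_C = (2.24/3.13)·ln[(2.24+3.13·5.13)/(2.24+3.13·2.68)] = 0.7157·ln(18.30/10.62) = 0.3892 mol/L.
Then C_B = (C_{A0}−C_A) − C_C = 2.452 − 0.3892 = 2.063 mol/L.
S̃_{B/C} = C_B/C_C = 2.063/0.3892 = 5.30.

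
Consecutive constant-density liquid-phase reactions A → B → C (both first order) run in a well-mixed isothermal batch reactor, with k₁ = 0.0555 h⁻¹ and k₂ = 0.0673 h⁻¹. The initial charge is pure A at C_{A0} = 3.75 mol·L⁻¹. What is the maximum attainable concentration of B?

1.25 mol·L⁻¹

Evaluating C_B at t_opt = ln(k₂/k₁)/(k₂−k₁) gives C_{B,max}/C_{A0} = (k₁/k₂)^[k₂/(k₂−k₁)].
= (0.0555/0.0673)^(0.0673/(0.0673−0.0555)) = (0.8247)^(5.703) = 0.3330.
C_{B,max} = 0.3330×3.75 = 1.25 mol·L⁻¹.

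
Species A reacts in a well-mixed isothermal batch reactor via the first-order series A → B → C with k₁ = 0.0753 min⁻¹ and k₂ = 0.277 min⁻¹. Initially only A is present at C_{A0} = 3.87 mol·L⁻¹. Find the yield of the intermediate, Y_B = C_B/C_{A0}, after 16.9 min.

For first-order series with pure A initially, C_B(t) = k₁C_{A0}/(k₂−k₁)·(e^(−k₁t) − e^(−k₂t)).
e^(−k₁t) = e^(−0.0753×16.9) = e^(−1.273) = 0.2801; e^(−k₂t) = e^(−4.681) = 0.009267.
C_B = 0.0753×3.87/(0.277−0.0753) × (0.2801−0.009267) = 1.445×0.2708 = 0.3913 mol·L⁻¹.
Y_B = C_B/C_{A0} = 0.3913/3.87 = 0.101.

0.101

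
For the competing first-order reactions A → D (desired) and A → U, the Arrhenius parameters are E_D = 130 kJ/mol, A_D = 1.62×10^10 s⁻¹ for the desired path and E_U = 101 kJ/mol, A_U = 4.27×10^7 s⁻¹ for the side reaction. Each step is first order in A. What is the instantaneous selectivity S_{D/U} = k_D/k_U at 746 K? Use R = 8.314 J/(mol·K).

Since both paths have the same order in A, the concentration cancels and S_{D/U} = k_D/k_U = (A_D/A_U)·exp[(E_U−E_D)/(RT)].
(E_U−E_D)/(RT) = (101−130)×10³/(8.314×746) = -29000/6202 = -4.676.
k_D/k_U = (1.62×10^10/4.27×10^7)·exp(-4.676) = 379.4 × 0.009319 = 3.54.

3.54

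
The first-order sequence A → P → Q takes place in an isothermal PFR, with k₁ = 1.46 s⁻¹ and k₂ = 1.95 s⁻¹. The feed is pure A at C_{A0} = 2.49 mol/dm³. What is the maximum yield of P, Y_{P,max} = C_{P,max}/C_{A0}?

At the optimum, C_{P,max}/C_{A0} = (k₁/k₂)^[k₂/(k₂−k₁)].
= (1.46/1.95)^(1.95/(1.95−1.46)) = (0.7487)^(3.980) = 0.3161.

0.316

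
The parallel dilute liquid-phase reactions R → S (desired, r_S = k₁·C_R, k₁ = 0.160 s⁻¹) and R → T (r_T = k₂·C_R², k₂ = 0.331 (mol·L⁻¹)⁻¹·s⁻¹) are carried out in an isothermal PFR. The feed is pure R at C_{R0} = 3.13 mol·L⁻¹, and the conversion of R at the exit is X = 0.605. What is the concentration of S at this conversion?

C_R = C_{R0}(1−X) = 1.236 mol·L⁻¹.
Along a PFR/batch, dC_S/dC_R = −r_S/(r_S+r_T) = −k₁/(k₁+k₂·C_R).
Integrating from C_{R0} to C_R: C_S = (0.160/0.331)·ln[(0.160+0.331·3.13)/(0.160+0.331·1.24)] = 0.4834·ln(1.196/0.5692) = 0.3589 mol·L⁻¹.

0.359 mol·L⁻¹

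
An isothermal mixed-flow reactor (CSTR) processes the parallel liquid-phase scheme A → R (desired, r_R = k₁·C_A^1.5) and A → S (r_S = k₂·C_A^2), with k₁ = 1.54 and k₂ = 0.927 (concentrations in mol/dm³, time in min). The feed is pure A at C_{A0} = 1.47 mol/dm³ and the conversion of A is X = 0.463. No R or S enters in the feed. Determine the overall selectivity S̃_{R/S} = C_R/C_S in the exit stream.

Exit C_A = C_{A0}(1−X) = 1.47×0.537 = 0.7894 mol/dm³.
A CSTR operates uniformly at the exit composition, giving r_R = 1.080 and r_S = 0.5776 (each k·C_A^n at C_A = 0.7894).
Overall selectivity = C_R/C_S = r_Rτ/(r_Sτ) = r_R/r_S = 1.87.

1.87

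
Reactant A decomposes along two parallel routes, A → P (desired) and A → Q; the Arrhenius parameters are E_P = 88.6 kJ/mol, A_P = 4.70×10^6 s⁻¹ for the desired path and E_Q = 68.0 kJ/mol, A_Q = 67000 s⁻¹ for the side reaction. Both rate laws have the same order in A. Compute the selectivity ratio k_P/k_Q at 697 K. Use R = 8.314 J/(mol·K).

2.01

Since both paths have the same order in A, the concentration cancels and S_{P/Q} = k_P/k_Q = (A_P/A_Q)·exp[(E_Q−E_P)/(RT)].
(E_Q−E_P)/(RT) = (68.0−88.6)×10³/(8.314×697) = -20600/5795 = -3.555.
k_P/k_Q = (4.70×10^6/67000)·exp(-3.555) = 70.15 × 0.02858 = 2.01.
Since E_P > E_Q, raising the temperature improves selectivity toward P.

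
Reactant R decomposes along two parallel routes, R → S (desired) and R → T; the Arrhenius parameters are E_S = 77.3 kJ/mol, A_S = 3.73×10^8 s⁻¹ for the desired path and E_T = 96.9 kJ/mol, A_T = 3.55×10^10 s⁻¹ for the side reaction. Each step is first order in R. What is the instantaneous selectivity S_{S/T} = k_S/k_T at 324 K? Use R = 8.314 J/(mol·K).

Since both paths have the same order in R, the concentration cancels and S_{S/T} = k_S/k_T = (A_S/A_T)·exp[(E_T−E_S)/(RT)].
(E_T−E_S)/(RT) = (96.9−77.3)×10³/(8.314×324) = 19600/2694 = 7.276.
k_S/k_T = (3.73×10^8/3.55×10^10)·exp(7.276) = 0.01051 × 1445 = 15.2.
Since E_S < E_T, lowering the temperature improves selectivity toward S.

15.2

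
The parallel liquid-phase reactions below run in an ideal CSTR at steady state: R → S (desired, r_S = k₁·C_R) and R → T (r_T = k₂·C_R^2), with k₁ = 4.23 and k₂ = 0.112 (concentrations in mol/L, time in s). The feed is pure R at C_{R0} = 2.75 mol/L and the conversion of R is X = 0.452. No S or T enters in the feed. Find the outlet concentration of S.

Exit C_R = C_{R0}(1−X) = 2.75×0.548 = 1.507 mol/L.
A CSTR operates uniformly at the exit composition, giving r_S = 6.375 and r_T = 0.2544 (each k·C_R^n at C_R = 1.507).
Fraction of consumed R going to S: r_S/(r_S+r_T) = 0.9616.
C_S = 0.9616·C_{R0}·X = 0.9616×2.75×0.452 = 1.20 mol/L.

1.20 mol/L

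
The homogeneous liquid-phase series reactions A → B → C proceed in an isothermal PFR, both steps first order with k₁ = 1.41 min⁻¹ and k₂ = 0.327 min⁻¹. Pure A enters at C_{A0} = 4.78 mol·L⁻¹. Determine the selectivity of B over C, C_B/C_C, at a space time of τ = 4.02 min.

0.530

The intermediate concentration in a first-order A→B→C sequence is C_B = k₁C_{A0}(e^(−k₁τ) − e^(−k₂τ))/(k₂−k₁).
e^(−k₁τ) = e^(−1.41×4.02) = e^(−5.668) = 0.003454; e^(−k₂τ) = e^(−1.315) = 0.2686.
C_B = 1.41×4.78/(0.327−1.41) × (0.003454−0.2686) = (-6.223)×(-0.2651) = 1.650 mol·L⁻¹.
C_A = C_{A0}e^(−k₁τ) = 0.01651 mol·L⁻¹, so C_C = C_{A0}−C_A−C_B = 3.113 mol·L⁻¹; C_B/C_C = 0.530.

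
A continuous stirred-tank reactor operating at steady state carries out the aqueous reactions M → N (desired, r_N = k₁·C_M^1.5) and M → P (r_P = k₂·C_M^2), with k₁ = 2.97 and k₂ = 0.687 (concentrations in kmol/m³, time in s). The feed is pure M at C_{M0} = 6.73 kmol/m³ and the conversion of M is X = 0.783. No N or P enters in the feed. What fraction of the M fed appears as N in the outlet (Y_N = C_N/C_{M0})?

0.612

Exit C_M = C_{M0}(1−X) = 6.73×0.217 = 1.460 kmol/m³.
A CSTR operates uniformly at the exit composition, giving r_N = 5.242 and r_P = 1.465 (each k·C_M^n at C_M = 1.460).
Fraction of consumed M going to N: r_N/(r_N+r_P) = 0.7815.
C_N = 0.7815·C_{M0}·X = 0.7815×6.73×0.783 = 4.12 kmol/m³; Y_N = C_N/C_{M0} = 0.612.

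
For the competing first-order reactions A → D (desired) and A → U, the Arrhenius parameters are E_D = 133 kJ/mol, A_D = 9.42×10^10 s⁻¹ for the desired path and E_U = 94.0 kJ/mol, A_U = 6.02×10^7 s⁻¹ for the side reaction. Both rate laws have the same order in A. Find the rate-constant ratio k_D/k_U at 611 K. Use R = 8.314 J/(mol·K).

0.725

Since both paths have the same order in A, the concentration cancels and S_{D/U} = k_D/k_U = (A_D/A_U)·exp[(E_U−E_D)/(RT)].
(E_U−E_D)/(RT) = (94.0−133)×10³/(8.314×611) = -39000/5080 = -7.677.
k_D/k_U = (9.42×10^10/6.02×10^7)·exp(-7.677) = 1565 × 4.632×10^-4 = 0.725.
Since E_D > E_U, raising the temperature improves selectivity toward D.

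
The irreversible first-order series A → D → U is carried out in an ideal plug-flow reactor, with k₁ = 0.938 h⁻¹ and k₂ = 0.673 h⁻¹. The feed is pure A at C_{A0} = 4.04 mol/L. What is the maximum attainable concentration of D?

1.74 mol/L

Evaluating C_D at τ_opt = ln(k₂/k₁)/(k₂−k₁) gives C_{D,max}/C_{A0} = (k₁/k₂)^[k₂/(k₂−k₁)].
= (0.938/0.673)^(0.673/(0.673−0.938)) = (1.394)^(-2.540) = 0.4303.
C_{D,max} = 0.4303×4.04 = 1.74 mol/L.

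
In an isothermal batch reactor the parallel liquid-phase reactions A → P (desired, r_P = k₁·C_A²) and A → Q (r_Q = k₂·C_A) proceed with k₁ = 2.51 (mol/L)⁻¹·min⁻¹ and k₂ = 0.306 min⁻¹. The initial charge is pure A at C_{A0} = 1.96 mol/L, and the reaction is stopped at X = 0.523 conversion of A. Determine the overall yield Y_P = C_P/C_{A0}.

C_A = C_{A0}(1−X) = 0.9349 mol/L.
Along a PFR/batch, dC_Q/dC_A = −r_Q/(r_P+r_Q) = −k₂/(k₂+k₁·C_A).
Integrating from C_{A0} to C_A: C_Q = (0.306/2.51)·ln[(0.306+2.51·1.96)/(0.306+2.51·0.935)] = 0.1219·ln(5.226/2.653) = 0.08266 mol/L.
Then C_P = (C_{A0}−C_A) − C_Q = 1.025 − 0.08266 = 0.9424 mol/L.
Y_P = C_P/C_{A0} = 0.9424/1.96 = 0.481.

0.481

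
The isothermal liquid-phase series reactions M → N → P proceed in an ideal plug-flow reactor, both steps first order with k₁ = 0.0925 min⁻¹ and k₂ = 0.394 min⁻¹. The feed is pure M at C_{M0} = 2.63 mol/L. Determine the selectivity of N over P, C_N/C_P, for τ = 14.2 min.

0.125

The intermediate concentration in a first-order A→B→C sequence is C_N = k₁C_{M0}(e^(−k₁τ) − e^(−k₂τ))/(k₂−k₁).
e^(−k₁τ) = e^(−0.0925×14.2) = e^(−1.313) = 0.2689; e^(−k₂τ) = e^(−5.595) = 0.003717.
C_N = 0.0925×2.63/(0.394−0.0925) × (0.2689−0.003717) = 0.8069×0.2652 = 0.2140 mol/L.
C_M = C_{M0}e^(−k₁τ) = 0.7071 mol/L, so C_P = C_{M0}−C_M−C_N = 1.709 mol/L; C_N/C_P = 0.125.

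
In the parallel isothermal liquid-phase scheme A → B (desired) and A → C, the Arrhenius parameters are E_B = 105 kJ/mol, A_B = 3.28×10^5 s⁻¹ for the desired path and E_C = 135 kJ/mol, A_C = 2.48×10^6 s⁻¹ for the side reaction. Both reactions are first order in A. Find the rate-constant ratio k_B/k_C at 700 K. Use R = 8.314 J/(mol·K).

Since both paths have the same order in A, the concentration cancels and S_{B/C} = k_B/k_C = (A_B/A_C)·exp[(E_C−E_B)/(RT)].
(E_C−E_B)/(RT) = (135−105)×10³/(8.314×700) = 30000/5820 = 5.155.
k_B/k_C = (3.28×10^5/2.48×10^6)·exp(5.155) = 0.1323 × 173.3 = 22.9.
Since E_B < E_C, lowering the temperature improves selectivity toward B.

22.9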